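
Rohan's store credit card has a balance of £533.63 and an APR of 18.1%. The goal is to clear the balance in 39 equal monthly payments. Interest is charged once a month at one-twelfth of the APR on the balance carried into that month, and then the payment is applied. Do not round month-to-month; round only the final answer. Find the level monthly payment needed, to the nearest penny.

Monthly rate r = 18.1%/12 = 1.50833% = 0.0150833.
Level-payment amortization: P = B₀·r / (1 − (1+r)^(−n)) = 533.63·0.0150833 / (1 − 1.01508^(−39)).
Denominator 1 − (1+r)^(−39) = 0.442257407.
P = 8.04892 / 0.442257407 ≈ 18.20.

£18.20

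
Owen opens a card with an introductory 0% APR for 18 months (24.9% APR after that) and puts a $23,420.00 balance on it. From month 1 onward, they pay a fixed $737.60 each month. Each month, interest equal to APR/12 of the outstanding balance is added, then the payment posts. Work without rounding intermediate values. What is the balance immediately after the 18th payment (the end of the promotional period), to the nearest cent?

Promo months 1–18 at r₀ = 0%/12 = 0; months 19+ at r₁ = 24.9%/12 = 0.02075.
After month 18 (no interest yet): B = $23,420.00 − 18·$737.60 = $10,143.20.

$10,143.20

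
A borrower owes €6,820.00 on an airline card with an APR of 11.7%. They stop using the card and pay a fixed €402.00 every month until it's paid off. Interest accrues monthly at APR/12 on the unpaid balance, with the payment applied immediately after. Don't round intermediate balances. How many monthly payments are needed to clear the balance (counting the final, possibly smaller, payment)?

Monthly rate r = 11.7%/12 = 0.975% = 0.00975.
Recurrence: B ← B·(1+r) − €402.00.
Month 1: interest €66.50; balance after payment €6,484.49.
Month 2: interest €63.22; balance after payment €6,145.72.
Closed form: n = −ln(1 − rB₀/P)/ln(1+r) = −ln(0.83459)/ln(1.00975) ≈ 18.635, so the balance reaches zero during payment 19.

19 payments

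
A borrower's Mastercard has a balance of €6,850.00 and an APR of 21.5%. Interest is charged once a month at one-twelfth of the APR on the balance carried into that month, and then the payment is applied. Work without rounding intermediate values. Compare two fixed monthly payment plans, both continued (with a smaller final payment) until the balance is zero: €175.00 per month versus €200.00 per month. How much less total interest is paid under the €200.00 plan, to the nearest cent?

€1,196.87

Monthly rate r = 21.5%/12 = 1.79167% = 0.0179167.
At €175.00/mo: n = ⌈−ln(1 − rB₀/P)/ln(1+r)⌉ = 69 payments (last €7.95); total interest = total paid − €6,850.00 = €5,057.95.
At €200.00/mo: 54 payments (last €111.08); total interest €3,861.08.
Interest saved = €5,057.95 − €3,861.08 = €1,196.87.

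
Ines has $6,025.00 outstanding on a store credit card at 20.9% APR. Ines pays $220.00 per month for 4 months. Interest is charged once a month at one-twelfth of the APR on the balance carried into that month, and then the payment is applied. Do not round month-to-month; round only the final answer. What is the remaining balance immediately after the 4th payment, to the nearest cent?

Monthly rate r = 20.9%/12 = 1.74167% = 0.0174167.
Each month: B ← B·(1+r) − $220.00.
Month 1: interest $104.94; balance after payment $5,909.94.
Month 2: interest $102.93; balance after payment $5,792.87.
Month 3: interest $100.89; balance after payment $5,673.76.
Month 4: interest $98.82; balance after payment $5,552.58.

$5,552.58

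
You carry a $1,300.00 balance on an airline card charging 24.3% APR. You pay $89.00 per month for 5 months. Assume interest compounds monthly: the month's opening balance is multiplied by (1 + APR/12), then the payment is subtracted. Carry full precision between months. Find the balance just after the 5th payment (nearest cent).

$973.67

Monthly rate r = 24.3%/12 = 2.025% = 0.02025.
Each month: B ← B·(1+r) − $89.00.
Month 1: interest $26.32; balance after payment $1,237.33.
Month 2: interest $25.06; balance after payment $1,173.38.
Month 3: interest $23.76; balance after payment $1,108.14.
Month 4: interest $22.44; balance after payment $1,041.58.
Month 5: interest $21.09; balance after payment $973.67.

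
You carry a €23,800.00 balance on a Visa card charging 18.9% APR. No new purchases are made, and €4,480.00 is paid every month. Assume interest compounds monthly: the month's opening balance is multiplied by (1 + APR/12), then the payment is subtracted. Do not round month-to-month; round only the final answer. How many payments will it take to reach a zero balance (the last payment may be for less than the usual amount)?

Monthly rate r = 18.9%/12 = 1.575% = 0.01575.
Recurrence: B ← B·(1+r) − €4,480.00.
Month 1: interest €374.85; balance after payment €19,694.85.
Month 2: interest €310.19; balance after payment €15,525.04.
Month 3: interest €244.52; balance after payment €11,289.56.
Month 4: interest €177.81; balance after payment €6,987.37.
Month 5: interest €110.05; balance after payment €2,617.43.
Month 6: interest €41.22; balance after payment €0.00.

6 months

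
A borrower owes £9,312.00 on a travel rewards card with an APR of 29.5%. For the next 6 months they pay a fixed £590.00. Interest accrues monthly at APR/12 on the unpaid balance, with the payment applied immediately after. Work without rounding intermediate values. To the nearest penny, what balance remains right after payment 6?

£7,007.93

Monthly rate r = 29.5%/12 = 2.45833% = 0.0245833.
Each month: B ← B·(1+r) − £590.00.
Month 1: interest £228.92; balance after payment £8,950.92.
Month 2: interest £220.04; balance after payment £8,580.96.
Month 3: interest £210.95; balance after payment £8,201.91.
Month 4: interest £201.63; balance after payment £7,813.54.
Month 5: interest £192.08; balance after payment £7,415.63.
Month 6: interest £182.30; balance after payment £7,007.93.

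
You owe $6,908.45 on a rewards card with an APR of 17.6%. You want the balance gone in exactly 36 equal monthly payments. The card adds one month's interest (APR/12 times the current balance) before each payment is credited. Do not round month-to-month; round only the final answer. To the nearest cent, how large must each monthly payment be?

Monthly rate r = 17.6%/12 = 1.46667% = 0.0146667.
Level-payment amortization: P = B₀·r / (1 − (1+r)^(−n)) = 6908.45·0.0146667 / (1 − 1.01467^(−36)).
Denominator 1 − (1+r)^(−36) = 0.407950746.
P = 101.324 / 0.407950746 ≈ 248.37.

$248.37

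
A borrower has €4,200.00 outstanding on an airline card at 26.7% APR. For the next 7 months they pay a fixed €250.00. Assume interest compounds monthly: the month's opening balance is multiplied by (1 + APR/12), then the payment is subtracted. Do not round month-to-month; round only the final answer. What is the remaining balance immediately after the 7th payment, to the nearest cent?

Monthly rate r = 26.7%/12 = 2.225% = 0.02225.
Each month: B ← B·(1+r) − €250.00.
Month 1: interest €93.45; balance after payment €4,043.45.
Month 2: interest €89.97; balance after payment €3,883.42.
Month 3: interest €86.41; balance after payment €3,719.82.
Month 4: interest €82.77; balance after payment €3,552.59.
Month 5: interest €79.05; balance after payment €3,381.63.
Month 6: interest €75.24; balance after payment €3,206.88.
Month 7: interest €71.35; balance after payment €3,028.23.

€3,028.23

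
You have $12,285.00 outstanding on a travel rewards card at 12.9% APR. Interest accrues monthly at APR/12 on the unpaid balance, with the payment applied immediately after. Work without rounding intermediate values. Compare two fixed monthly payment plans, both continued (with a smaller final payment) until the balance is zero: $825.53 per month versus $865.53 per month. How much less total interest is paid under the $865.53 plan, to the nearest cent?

$56.95

Monthly rate r = 12.9%/12 = 1.075% = 0.01075.
At $825.53/mo: n = ⌈−ln(1 − rB₀/P)/ln(1+r)⌉ = 17 payments (last $251.15); total interest = total paid − $12,285.00 = $1,174.63.
At $865.53/mo: 16 payments (last $419.73); total interest $1,117.68.
Interest saved = $1,174.63 − $1,117.68 = $56.95.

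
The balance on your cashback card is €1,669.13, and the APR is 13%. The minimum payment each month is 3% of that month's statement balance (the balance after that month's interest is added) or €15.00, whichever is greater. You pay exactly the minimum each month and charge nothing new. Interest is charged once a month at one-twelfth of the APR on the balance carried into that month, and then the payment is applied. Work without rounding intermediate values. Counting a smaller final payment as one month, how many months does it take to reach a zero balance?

103 months

Monthly rate r = 13%/12 = 1.08333% = 0.0108333.
While 3% of the post-interest balance exceeds €15.00, each month B ← (B·(1+r))·(1 − 0.03), i.e. B shrinks by the factor (1+r)·0.97 = 0.98051.
This holds for months 1–62. Entering month 63 the balance is €492.57; 3% of the post-interest balance is now below €15.00, so the flat €15.00 minimum applies from here.
From month 63 a fixed €15.00 at rate r clears €492.57 in 41 more payments. Total: 62 + 41 = 103 months.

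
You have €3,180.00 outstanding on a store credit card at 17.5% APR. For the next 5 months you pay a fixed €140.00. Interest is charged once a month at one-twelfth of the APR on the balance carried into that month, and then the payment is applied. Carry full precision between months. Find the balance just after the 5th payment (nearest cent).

€2,698.02

Monthly rate r = 17.5%/12 = 1.45833% = 0.0145833.
Each month: B ← B·(1+r) − €140.00.
Month 1: interest €46.38; balance after payment €3,086.38.
Month 2: interest €45.01; balance after payment €2,991.38.
Month 3: interest €43.62; balance after payment €2,895.01.
Month 4: interest €42.22; balance after payment €2,797.23.
Month 5: interest €40.79; balance after payment €2,698.02.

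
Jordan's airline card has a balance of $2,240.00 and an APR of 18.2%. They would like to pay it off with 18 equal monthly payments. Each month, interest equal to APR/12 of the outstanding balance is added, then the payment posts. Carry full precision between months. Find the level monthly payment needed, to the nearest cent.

$143.14

Monthly rate r = 18.2%/12 = 1.51667% = 0.0151667.
Level-payment amortization: P = B₀·r / (1 − (1+r)^(−n)) = 2240.00·0.0151667 / (1 − 1.01517^(−18)).
Denominator 1 − (1+r)^(−18) = 0.237345713.
P = 33.9733 / 0.237345713 ≈ 143.14.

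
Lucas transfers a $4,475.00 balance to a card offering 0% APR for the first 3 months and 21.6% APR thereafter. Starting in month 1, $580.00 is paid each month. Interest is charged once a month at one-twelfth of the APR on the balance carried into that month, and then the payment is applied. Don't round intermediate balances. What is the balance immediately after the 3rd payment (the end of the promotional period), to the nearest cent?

Promo months 1–3 at r₀ = 0%/12 = 0; months 4+ at r₁ = 21.6%/12 = 0.018.
After month 3 (no interest yet): B = $4,475.00 − 3·$580.00 = $2,735.00.

$2,735.00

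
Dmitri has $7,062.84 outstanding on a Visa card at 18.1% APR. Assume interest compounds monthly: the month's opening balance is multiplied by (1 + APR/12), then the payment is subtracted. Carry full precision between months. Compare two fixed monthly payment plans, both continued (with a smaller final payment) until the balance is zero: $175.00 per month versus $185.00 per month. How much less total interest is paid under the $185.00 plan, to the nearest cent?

$371.07

Monthly rate r = 18.1%/12 = 1.50833% = 0.0150833.
At $175.00/mo: n = ⌈−ln(1 − rB₀/P)/ln(1+r)⌉ = 63 payments (last $119.79); total interest = total paid − $7,062.84 = $3,906.95.
At $185.00/mo: 58 payments (last $53.72); total interest $3,535.88.
Interest saved = $3,906.95 − $3,535.88 = $371.07.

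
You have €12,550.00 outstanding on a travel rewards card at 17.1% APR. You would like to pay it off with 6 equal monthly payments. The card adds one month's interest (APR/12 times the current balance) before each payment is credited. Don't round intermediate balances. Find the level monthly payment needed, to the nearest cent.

€2,197.22

Monthly rate r = 17.1%/12 = 1.425% = 0.01425.
Level-payment amortization: P = B₀·r / (1 − (1+r)^(−n)) = 12550.00·0.01425 / (1 − 1.01425^(−6)).
Denominator 1 − (1+r)^(−6) = 0.0813926801.
P = 178.838 / 0.0813926801 ≈ 2197.22.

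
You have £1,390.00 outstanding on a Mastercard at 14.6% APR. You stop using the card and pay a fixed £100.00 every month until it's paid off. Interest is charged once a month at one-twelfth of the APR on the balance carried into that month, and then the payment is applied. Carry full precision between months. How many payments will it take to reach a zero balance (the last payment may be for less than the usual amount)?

16 months

Monthly rate r = 14.6%/12 = 1.21667% = 0.0121667.
Recurrence: B ← B·(1+r) − £100.00.
Month 1: interest £16.91; balance after payment £1,306.91.
Month 2: interest £15.90; balance after payment £1,222.81.
Closed form: n = −ln(1 − rB₀/P)/ln(1+r) = −ln(0.83088)/ln(1.01217) ≈ 15.320, so the balance reaches zero during payment 16.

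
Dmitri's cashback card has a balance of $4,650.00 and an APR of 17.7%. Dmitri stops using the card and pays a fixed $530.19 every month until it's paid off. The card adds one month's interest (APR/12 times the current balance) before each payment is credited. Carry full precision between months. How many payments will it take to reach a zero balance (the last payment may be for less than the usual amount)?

10 payments

Monthly rate r = 17.7%/12 = 1.475% = 0.01475.
Recurrence: B ← B·(1+r) − $530.19.
Month 1: interest $68.59; balance after payment $4,188.40.
Month 2: interest $61.78; balance after payment $3,719.99.
Closed form: n = −ln(1 − rB₀/P)/ln(1+r) = −ln(0.87064)/ln(1.01475) ≈ 9.461, so the balance reaches zero during payment 10.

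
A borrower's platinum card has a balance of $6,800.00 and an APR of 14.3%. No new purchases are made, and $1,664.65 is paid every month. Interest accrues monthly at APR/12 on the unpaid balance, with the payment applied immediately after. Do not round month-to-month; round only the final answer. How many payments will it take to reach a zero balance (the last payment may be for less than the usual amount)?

Monthly rate r = 14.3%/12 = 1.19167% = 0.0119167.
Recurrence: B ← B·(1+r) − $1,664.65.
Month 1: interest $81.03; balance after payment $5,216.38.
Month 2: interest $62.16; balance after payment $3,613.90.
Month 3: interest $43.07; balance after payment $1,992.31.
Month 4: interest $23.74; balance after payment $351.40.
Month 5: interest $4.19; balance after payment $0.00.

5 payments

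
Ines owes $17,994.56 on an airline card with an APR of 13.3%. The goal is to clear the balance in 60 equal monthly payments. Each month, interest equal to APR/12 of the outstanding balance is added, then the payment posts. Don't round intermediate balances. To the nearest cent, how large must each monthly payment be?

Monthly rate r = 13.3%/12 = 1.10833% = 0.0110833.
Level-payment amortization: P = B₀·r / (1 − (1+r)^(−n)) = 17994.56·0.0110833 / (1 − 1.01108^(−60)).
Denominator 1 − (1+r)^(−60) = 0.48384171.
P = 199.44 / 0.48384171 ≈ 412.20.

$412.20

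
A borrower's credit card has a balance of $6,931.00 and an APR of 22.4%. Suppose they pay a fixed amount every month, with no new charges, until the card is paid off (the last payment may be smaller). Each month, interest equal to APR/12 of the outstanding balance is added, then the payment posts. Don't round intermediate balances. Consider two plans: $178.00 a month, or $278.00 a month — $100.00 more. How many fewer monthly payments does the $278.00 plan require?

37 fewer payments

Monthly rate r = 22.4%/12 = 1.86667% = 0.0186667.
At $178.00/mo: n = ⌈−ln(1 − rB₀/P)/ln(1+r)⌉ = 71 payments (last $30.07); total interest = total paid − $6,931.00 = $5,559.07.
At $278.00/mo: 34 payments (last $239.28); total interest $2,482.28.
Payments saved = 71 − 34 = 37.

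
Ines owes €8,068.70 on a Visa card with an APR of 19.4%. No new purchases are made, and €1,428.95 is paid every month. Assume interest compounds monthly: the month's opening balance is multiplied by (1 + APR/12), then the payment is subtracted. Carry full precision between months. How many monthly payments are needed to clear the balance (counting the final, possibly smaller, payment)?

6 months

Monthly rate r = 19.4%/12 = 1.61667% = 0.0161667.
Recurrence: B ← B·(1+r) − €1,428.95.
Month 1: interest €130.44; balance after payment €6,770.19.
Month 2: interest €109.45; balance after payment €5,450.70.
Month 3: interest €88.12; balance after payment €4,109.87.
Month 4: interest €66.44; balance after payment €2,747.36.
Month 5: interest €44.42; balance after payment €1,362.82.
Month 6: interest €22.03; balance after payment €0.00.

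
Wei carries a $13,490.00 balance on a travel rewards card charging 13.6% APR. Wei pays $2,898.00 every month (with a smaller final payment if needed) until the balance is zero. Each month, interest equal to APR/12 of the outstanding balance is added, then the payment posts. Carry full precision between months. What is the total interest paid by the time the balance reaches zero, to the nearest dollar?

Monthly rate r = 13.6%/12 = 1.13333% = 0.0113333.
Payoff takes n = ⌈−ln(1 − rB₀/P)/ln(1+r)⌉ = ⌈4.809⌉ = 5 payments; the last is $2,347.77.
Total paid = 4·$2,898.00 + $2,347.77 = $13,939.77.
Total interest = total paid − principal = $13,939.77 − $13,490.00 = $449.77.

$450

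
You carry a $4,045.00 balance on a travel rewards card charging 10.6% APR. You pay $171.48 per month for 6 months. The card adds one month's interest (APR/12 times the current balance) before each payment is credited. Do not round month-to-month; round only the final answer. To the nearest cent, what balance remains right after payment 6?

$3,212.30

Monthly rate r = 10.6%/12 = 0.883333% = 0.00883333.
Each month: B ← B·(1+r) − $171.48.
Month 1: interest $35.73; balance after payment $3,909.25.
Month 2: interest $34.53; balance after payment $3,772.30.
Month 3: interest $33.32; balance after payment $3,634.14.
Month 4: interest $32.10; balance after payment $3,494.77.
Month 5: interest $30.87; balance after payment $3,354.16.
Month 6: interest $29.63; balance after payment $3,212.30.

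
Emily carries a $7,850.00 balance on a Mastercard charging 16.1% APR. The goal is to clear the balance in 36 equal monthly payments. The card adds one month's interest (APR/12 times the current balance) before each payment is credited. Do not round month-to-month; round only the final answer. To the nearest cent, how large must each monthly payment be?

Monthly rate r = 16.1%/12 = 1.34167% = 0.0134167.
Level-payment amortization: P = B₀·r / (1 − (1+r)^(−n)) = 7850.00·0.0134167 / (1 − 1.01342^(−36)).
Denominator 1 − (1+r)^(−36) = 0.381085763.
P = 105.321 / 0.381085763 ≈ 276.37.

$276.37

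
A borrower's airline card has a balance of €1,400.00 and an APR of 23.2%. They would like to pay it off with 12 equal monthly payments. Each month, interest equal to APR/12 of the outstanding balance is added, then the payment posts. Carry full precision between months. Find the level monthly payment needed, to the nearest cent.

Monthly rate r = 23.2%/12 = 1.93333% = 0.0193333.
Level-payment amortization: P = B₀·r / (1 − (1+r)^(−n)) = 1400.00·0.0193333 / (1 − 1.01933^(−12)).
Denominator 1 − (1+r)^(−12) = 0.205296211.
P = 27.0667 / 0.205296211 ≈ 131.84.

€131.84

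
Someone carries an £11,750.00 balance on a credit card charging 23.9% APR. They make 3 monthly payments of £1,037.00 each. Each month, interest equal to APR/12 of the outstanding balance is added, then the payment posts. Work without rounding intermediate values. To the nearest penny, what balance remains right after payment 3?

£9,292.77

Monthly rate r = 23.9%/12 = 1.99167% = 0.0199167.
Each month: B ← B·(1+r) − £1,037.00.
Month 1: interest £234.02; balance after payment £10,947.02.
Month 2: interest £218.03; balance after payment £10,128.05.
Month 3: interest £201.72; balance after payment £9,292.77.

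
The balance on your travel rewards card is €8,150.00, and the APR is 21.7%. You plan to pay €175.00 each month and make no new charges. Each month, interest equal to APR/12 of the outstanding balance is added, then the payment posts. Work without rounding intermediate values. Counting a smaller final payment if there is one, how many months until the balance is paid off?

104 payments

Monthly rate r = 21.7%/12 = 1.80833% = 0.0180833.
Recurrence: B ← B·(1+r) − €175.00.
Month 1: interest €147.38; balance after payment €8,122.38.
Month 2: interest €146.88; balance after payment €8,094.26.
Closed form: n = −ln(1 − rB₀/P)/ln(1+r) = −ln(0.15783)/ln(1.01808) ≈ 103.015, so the balance reaches zero during payment 104.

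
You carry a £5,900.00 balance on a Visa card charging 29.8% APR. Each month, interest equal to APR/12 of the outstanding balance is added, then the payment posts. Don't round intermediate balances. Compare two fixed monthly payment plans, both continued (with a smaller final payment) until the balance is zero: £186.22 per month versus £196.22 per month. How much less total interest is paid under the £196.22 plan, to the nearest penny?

£748.41

Monthly rate r = 29.8%/12 = 2.48333% = 0.0248333.
At £186.22/mo: n = ⌈−ln(1 − rB₀/P)/ln(1+r)⌉ = 64 payments (last £0.80); total interest = total paid − £5,900.00 = £5,832.66.
At £196.22/mo: 56 payments (last £192.15); total interest £5,084.25.
Interest saved = £5,832.66 − £5,084.25 = £748.41.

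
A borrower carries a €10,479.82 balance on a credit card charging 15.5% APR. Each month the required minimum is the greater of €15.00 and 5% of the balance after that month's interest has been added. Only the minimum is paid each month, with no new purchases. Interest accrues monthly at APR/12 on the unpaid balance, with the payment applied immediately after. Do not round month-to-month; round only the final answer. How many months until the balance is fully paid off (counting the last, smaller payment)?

Monthly rate r = 15.5%/12 = 1.29167% = 0.0129167.
While 5% of the post-interest balance exceeds €15.00, each month B ← (B·(1+r))·(1 − 0.05), i.e. B shrinks by the factor (1+r)·0.95 = 0.96227.
This holds for months 1–93. Entering month 94 the balance is €293.09; 5% of the post-interest balance is now below €15.00, so the flat €15.00 minimum applies from here.
From month 94 a fixed €15.00 at rate r clears €293.09 in 23 more payments. Total: 93 + 23 = 116 months.

116 months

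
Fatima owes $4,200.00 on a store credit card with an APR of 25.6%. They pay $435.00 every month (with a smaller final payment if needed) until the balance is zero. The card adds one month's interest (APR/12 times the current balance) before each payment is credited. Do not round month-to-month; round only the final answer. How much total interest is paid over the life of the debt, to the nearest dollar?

Monthly rate r = 25.6%/12 = 2.13333% = 0.0213333.
Payoff takes n = ⌈−ln(1 − rB₀/P)/ln(1+r)⌉ = ⌈10.926⌉ = 11 payments; the last is $403.25.
Total paid = 10·$435.00 + $403.25 = $4,753.25.
Total interest = total paid − principal = $4,753.25 − $4,200.00 = $553.25.

$553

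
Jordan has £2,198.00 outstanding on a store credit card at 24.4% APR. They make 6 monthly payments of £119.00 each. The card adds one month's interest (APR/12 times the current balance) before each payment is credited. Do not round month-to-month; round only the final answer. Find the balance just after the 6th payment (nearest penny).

Monthly rate r = 24.4%/12 = 2.03333% = 0.0203333.
Each month: B ← B·(1+r) − £119.00.
Month 1: interest £44.69; balance after payment £2,123.69.
Month 2: interest £43.18; balance after payment £2,047.87.
Month 3: interest £41.64; balance after payment £1,970.51.
Month 4: interest £40.07; balance after payment £1,891.58.
Month 5: interest £38.46; balance after payment £1,811.04.
Month 6: interest £36.82; balance after payment £1,728.87.

£1,728.87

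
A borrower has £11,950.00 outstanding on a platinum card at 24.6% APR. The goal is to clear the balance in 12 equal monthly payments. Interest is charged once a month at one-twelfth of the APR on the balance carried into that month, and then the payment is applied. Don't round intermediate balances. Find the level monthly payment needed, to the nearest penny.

Monthly rate r = 24.6%/12 = 2.05% = 0.0205.
Level-payment amortization: P = B₀·r / (1 − (1+r)^(−n)) = 11950.00·0.0205 / (1 − 1.0205^(−12)).
Denominator 1 − (1+r)^(−12) = 0.216130275.
P = 244.975 / 0.216130275 ≈ 1133.46.

£1,133.46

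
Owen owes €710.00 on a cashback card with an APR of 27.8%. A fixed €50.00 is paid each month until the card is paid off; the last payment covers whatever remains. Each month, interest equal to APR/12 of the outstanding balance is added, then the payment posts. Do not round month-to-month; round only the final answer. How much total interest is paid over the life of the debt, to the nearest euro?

Monthly rate r = 27.8%/12 = 2.31667% = 0.0231667.
Payoff takes n = ⌈−ln(1 − rB₀/P)/ln(1+r)⌉ = ⌈17.419⌉ = 18 payments; the last is €21.09.
Total paid = 17·€50.00 + €21.09 = €871.09.
Total interest = total paid − principal = €871.09 − €710.00 = €161.09.

€161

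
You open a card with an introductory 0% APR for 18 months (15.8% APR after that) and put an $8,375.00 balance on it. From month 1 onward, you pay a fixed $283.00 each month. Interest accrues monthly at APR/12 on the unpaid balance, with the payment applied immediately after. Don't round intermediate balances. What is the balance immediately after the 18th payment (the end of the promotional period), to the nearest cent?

$3,281.00

Promo months 1–18 at r₀ = 0%/12 = 0; months 19+ at r₁ = 15.8%/12 = 0.0131667.
After month 18 (no interest yet): B = $8,375.00 − 18·$283.00 = $3,281.00.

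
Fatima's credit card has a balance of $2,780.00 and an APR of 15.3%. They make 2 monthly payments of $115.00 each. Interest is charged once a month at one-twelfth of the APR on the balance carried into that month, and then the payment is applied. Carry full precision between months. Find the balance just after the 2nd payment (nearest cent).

Monthly rate r = 15.3%/12 = 1.275% = 0.01275.
Each month: B ← B·(1+r) − $115.00.
Month 1: interest $35.45; balance after payment $2,700.45.
Month 2: interest $34.43; balance after payment $2,619.88.

$2,619.88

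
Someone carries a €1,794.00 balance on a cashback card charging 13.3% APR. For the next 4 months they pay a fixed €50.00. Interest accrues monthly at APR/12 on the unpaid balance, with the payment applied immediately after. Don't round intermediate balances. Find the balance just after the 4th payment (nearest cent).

€1,671.52

Monthly rate r = 13.3%/12 = 1.10833% = 0.0110833.
Each month: B ← B·(1+r) − €50.00.
Month 1: interest €19.88; balance after payment €1,763.88.
Month 2: interest €19.55; balance after payment €1,733.43.
Month 3: interest €19.21; balance after payment €1,702.65.
Month 4: interest €18.87; balance after payment €1,671.52.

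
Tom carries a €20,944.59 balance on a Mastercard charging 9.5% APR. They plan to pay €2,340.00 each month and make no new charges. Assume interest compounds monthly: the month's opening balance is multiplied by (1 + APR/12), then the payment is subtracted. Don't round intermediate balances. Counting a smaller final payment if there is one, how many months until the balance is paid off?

Monthly rate r = 9.5%/12 = 0.791667% = 0.00791667.
Recurrence: B ← B·(1+r) − €2,340.00.
Month 1: interest €165.81; balance after payment €18,770.40.
Month 2: interest €148.60; balance after payment €16,579.00.
Closed form: n = −ln(1 − rB₀/P)/ln(1+r) = −ln(0.92914)/ln(1.00792) ≈ 9.320, so the balance reaches zero during payment 10.

10 payments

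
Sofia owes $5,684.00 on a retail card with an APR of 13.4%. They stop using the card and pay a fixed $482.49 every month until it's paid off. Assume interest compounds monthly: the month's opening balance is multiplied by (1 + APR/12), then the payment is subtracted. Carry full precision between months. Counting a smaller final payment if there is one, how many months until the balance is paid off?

13 payments

Monthly rate r = 13.4%/12 = 1.11667% = 0.0111667.
Recurrence: B ← B·(1+r) − $482.49.
Month 1: interest $63.47; balance after payment $5,264.98.
Month 2: interest $58.79; balance after payment $4,841.28.
Closed form: n = −ln(1 − rB₀/P)/ln(1+r) = −ln(0.86845)/ln(1.01117) ≈ 12.701, so the balance reaches zero during payment 13.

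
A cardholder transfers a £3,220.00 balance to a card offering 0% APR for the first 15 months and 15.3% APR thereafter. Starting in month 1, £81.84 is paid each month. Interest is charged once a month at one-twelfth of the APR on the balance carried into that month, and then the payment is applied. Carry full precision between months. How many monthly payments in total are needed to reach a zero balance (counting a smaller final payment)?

45 months

Promo months 1–15 at r₀ = 0%/12 = 0; months 16+ at r₁ = 15.3%/12 = 0.01275.
After month 15 (no interest yet): B = £3,220.00 − 15·£81.84 = £1,992.40.
Then at r₁ with £81.84/mo: n₂ = −ln(1 − r₁·B/P)/ln(1+r₁) ≈ 29.33 → 30 more payments.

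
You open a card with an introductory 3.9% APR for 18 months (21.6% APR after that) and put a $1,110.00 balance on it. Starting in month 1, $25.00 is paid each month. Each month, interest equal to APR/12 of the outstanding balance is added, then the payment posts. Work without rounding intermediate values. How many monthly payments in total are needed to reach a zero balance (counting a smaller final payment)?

Promo months 1–18 at r₀ = 3.9%/12 = 0.00325; months 19+ at r₁ = 21.6%/12 = 0.018.
After month 18: iterate B ← B·(1+r₀) − $25.00 for 18 months → $714.11.
Then at r₁ with $25.00/mo: n₂ = −ln(1 − r₁·B/P)/ln(1+r₁) ≈ 40.46 → 41 more payments.

59 months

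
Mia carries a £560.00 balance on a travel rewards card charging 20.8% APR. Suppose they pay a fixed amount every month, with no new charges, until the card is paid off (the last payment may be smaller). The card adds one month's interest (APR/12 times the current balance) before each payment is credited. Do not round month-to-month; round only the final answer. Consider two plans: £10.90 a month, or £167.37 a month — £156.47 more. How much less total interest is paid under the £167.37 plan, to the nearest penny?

Monthly rate r = 20.8%/12 = 1.73333% = 0.0173333.
At £10.90/mo: n = ⌈−ln(1 − rB₀/P)/ln(1+r)⌉ = 129 payments (last £7.86); total interest = total paid − £560.00 = £843.06.
At £167.37/mo: 4 payments (last £80.13); total interest £22.24.
Interest saved = £843.06 − £22.24 = £820.82.

£820.82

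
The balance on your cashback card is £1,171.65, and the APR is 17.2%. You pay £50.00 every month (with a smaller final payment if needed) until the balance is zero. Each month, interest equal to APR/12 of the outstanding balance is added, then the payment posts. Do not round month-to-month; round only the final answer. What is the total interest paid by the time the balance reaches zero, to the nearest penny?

£266.35

Monthly rate r = 17.2%/12 = 1.43333% = 0.0143333.
Payoff takes n = ⌈−ln(1 − rB₀/P)/ln(1+r)⌉ = ⌈28.759⌉ = 29 payments; the last is £38.00.
Total paid = 28·£50.00 + £38.00 = £1,438.00.
Total interest = total paid − principal = £1,438.00 − £1,171.65 = £266.35.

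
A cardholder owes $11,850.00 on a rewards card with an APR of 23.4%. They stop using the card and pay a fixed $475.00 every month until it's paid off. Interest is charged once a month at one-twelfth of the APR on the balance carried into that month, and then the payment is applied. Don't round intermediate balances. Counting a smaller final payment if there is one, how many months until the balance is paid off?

35 months

Monthly rate r = 23.4%/12 = 1.95% = 0.0195.
Recurrence: B ← B·(1+r) − $475.00.
Month 1: interest $231.07; balance after payment $11,606.08.
Month 2: interest $226.32; balance after payment $11,357.39.
Closed form: n = −ln(1 − rB₀/P)/ln(1+r) = −ln(0.51353)/ln(1.0195) ≈ 34.509, so the balance reaches zero during payment 35.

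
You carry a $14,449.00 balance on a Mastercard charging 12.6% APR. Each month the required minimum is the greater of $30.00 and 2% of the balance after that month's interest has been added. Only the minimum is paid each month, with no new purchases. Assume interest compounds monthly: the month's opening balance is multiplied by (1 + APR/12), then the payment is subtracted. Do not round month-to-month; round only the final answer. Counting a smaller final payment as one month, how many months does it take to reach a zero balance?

Monthly rate r = 12.6%/12 = 1.05% = 0.0105.
While 2% of the post-interest balance exceeds $30.00, each month B ← (B·(1+r))·(1 − 0.02), i.e. B shrinks by the factor (1+r)·0.98 = 0.99029.
This holds for months 1–234. Entering month 235 the balance is $1,473.12; 2% of the post-interest balance is now below $30.00, so the flat $30.00 minimum applies from here.
From month 235 a fixed $30.00 at rate r clears $1,473.12 in 70 more payments. Total: 234 + 70 = 304 months.

304 months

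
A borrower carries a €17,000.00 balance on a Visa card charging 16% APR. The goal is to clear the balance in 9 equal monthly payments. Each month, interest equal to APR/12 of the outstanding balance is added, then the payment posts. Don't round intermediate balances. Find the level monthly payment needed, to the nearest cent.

Monthly rate r = 16%/12 = 1.33333% = 0.0133333.
Level-payment amortization: P = B₀·r / (1 − (1+r)^(−n)) = 17000.00·0.0133333 / (1 − 1.01333^(−9)).
Denominator 1 − (1+r)^(−9) = 0.112375993.
P = 226.667 / 0.112375993 ≈ 2017.04.

€2,017.04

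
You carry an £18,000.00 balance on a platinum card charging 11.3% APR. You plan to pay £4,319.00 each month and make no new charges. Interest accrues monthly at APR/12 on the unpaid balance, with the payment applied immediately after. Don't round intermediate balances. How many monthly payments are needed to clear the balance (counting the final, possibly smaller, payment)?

Monthly rate r = 11.3%/12 = 0.941667% = 0.00941667.
Recurrence: B ← B·(1+r) − £4,319.00.
Month 1: interest £169.50; balance after payment £13,850.50.
Month 2: interest £130.43; balance after payment £9,661.93.
Month 3: interest £90.98; balance after payment £5,433.91.
Month 4: interest £51.17; balance after payment £1,166.08.
Month 5: interest £10.98; balance after payment £0.00.

5 payments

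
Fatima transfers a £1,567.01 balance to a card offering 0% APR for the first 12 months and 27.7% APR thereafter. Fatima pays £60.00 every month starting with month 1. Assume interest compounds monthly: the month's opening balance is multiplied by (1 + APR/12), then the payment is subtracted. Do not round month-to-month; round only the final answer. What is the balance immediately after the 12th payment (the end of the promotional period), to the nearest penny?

£847.01

Promo months 1–12 at r₀ = 0%/12 = 0; months 13+ at r₁ = 27.7%/12 = 0.0230833.
After month 12 (no interest yet): B = £1,567.01 − 12·£60.00 = £847.01.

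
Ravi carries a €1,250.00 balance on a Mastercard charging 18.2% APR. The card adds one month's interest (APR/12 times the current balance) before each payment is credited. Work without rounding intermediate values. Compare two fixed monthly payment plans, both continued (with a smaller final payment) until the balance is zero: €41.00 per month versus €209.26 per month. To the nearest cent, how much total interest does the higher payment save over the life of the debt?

€369.97

Monthly rate r = 18.2%/12 = 1.51667% = 0.0151667.
At €41.00/mo: n = ⌈−ln(1 − rB₀/P)/ln(1+r)⌉ = 42 payments (last €9.51); total interest = total paid − €1,250.00 = €440.51.
At €209.26/mo: 7 payments (last €64.98); total interest €70.54.
Interest saved = €440.51 − €70.54 = €369.97.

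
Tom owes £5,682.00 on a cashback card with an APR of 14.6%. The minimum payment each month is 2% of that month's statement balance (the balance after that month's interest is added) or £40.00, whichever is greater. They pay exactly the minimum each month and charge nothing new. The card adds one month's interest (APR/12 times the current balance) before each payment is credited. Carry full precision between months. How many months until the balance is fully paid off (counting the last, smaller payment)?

207 months

Monthly rate r = 14.6%/12 = 1.21667% = 0.0121667.
While 2% of the post-interest balance exceeds £40.00, each month B ← (B·(1+r))·(1 − 0.02), i.e. B shrinks by the factor (1+r)·0.98 = 0.99192.
This holds for months 1–131. Entering month 132 the balance is £1,963.96; 2% of the post-interest balance is now below £40.00, so the flat £40.00 minimum applies from here.
From month 132 a fixed £40.00 at rate r clears £1,963.96 in 76 more payments. Total: 131 + 76 = 207 months.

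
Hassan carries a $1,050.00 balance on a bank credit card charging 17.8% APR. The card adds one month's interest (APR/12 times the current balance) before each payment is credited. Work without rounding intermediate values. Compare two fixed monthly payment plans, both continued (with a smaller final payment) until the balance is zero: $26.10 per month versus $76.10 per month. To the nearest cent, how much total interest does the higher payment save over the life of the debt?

Monthly rate r = 17.8%/12 = 1.48333% = 0.0148333.
At $26.10/mo: n = ⌈−ln(1 − rB₀/P)/ln(1+r)⌉ = 62 payments (last $17.76); total interest = total paid − $1,050.00 = $559.86.
At $76.10/mo: 16 payments (last $42.14); total interest $133.64.
Interest saved = $559.86 − $133.64 = $426.22.

$426.22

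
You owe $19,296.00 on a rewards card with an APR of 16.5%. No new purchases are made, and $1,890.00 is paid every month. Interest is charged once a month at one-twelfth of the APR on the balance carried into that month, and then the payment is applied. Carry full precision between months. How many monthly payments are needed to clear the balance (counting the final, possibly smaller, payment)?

Monthly rate r = 16.5%/12 = 1.375% = 0.01375.
Recurrence: B ← B·(1+r) − $1,890.00.
Month 1: interest $265.32; balance after payment $17,671.32.
Month 2: interest $242.98; balance after payment $16,024.30.
Closed form: n = −ln(1 − rB₀/P)/ln(1+r) = −ln(0.85962)/ln(1.01375) ≈ 11.077, so the balance reaches zero during payment 12.

12 months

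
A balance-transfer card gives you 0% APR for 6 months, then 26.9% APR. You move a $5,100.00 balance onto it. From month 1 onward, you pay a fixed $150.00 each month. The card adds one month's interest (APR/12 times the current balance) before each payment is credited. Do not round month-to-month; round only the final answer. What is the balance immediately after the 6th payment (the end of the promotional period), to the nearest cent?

Promo months 1–6 at r₀ = 0%/12 = 0; months 7+ at r₁ = 26.9%/12 = 0.0224167.
After month 6 (no interest yet): B = $5,100.00 − 6·$150.00 = $4,200.00.

$4,200.00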